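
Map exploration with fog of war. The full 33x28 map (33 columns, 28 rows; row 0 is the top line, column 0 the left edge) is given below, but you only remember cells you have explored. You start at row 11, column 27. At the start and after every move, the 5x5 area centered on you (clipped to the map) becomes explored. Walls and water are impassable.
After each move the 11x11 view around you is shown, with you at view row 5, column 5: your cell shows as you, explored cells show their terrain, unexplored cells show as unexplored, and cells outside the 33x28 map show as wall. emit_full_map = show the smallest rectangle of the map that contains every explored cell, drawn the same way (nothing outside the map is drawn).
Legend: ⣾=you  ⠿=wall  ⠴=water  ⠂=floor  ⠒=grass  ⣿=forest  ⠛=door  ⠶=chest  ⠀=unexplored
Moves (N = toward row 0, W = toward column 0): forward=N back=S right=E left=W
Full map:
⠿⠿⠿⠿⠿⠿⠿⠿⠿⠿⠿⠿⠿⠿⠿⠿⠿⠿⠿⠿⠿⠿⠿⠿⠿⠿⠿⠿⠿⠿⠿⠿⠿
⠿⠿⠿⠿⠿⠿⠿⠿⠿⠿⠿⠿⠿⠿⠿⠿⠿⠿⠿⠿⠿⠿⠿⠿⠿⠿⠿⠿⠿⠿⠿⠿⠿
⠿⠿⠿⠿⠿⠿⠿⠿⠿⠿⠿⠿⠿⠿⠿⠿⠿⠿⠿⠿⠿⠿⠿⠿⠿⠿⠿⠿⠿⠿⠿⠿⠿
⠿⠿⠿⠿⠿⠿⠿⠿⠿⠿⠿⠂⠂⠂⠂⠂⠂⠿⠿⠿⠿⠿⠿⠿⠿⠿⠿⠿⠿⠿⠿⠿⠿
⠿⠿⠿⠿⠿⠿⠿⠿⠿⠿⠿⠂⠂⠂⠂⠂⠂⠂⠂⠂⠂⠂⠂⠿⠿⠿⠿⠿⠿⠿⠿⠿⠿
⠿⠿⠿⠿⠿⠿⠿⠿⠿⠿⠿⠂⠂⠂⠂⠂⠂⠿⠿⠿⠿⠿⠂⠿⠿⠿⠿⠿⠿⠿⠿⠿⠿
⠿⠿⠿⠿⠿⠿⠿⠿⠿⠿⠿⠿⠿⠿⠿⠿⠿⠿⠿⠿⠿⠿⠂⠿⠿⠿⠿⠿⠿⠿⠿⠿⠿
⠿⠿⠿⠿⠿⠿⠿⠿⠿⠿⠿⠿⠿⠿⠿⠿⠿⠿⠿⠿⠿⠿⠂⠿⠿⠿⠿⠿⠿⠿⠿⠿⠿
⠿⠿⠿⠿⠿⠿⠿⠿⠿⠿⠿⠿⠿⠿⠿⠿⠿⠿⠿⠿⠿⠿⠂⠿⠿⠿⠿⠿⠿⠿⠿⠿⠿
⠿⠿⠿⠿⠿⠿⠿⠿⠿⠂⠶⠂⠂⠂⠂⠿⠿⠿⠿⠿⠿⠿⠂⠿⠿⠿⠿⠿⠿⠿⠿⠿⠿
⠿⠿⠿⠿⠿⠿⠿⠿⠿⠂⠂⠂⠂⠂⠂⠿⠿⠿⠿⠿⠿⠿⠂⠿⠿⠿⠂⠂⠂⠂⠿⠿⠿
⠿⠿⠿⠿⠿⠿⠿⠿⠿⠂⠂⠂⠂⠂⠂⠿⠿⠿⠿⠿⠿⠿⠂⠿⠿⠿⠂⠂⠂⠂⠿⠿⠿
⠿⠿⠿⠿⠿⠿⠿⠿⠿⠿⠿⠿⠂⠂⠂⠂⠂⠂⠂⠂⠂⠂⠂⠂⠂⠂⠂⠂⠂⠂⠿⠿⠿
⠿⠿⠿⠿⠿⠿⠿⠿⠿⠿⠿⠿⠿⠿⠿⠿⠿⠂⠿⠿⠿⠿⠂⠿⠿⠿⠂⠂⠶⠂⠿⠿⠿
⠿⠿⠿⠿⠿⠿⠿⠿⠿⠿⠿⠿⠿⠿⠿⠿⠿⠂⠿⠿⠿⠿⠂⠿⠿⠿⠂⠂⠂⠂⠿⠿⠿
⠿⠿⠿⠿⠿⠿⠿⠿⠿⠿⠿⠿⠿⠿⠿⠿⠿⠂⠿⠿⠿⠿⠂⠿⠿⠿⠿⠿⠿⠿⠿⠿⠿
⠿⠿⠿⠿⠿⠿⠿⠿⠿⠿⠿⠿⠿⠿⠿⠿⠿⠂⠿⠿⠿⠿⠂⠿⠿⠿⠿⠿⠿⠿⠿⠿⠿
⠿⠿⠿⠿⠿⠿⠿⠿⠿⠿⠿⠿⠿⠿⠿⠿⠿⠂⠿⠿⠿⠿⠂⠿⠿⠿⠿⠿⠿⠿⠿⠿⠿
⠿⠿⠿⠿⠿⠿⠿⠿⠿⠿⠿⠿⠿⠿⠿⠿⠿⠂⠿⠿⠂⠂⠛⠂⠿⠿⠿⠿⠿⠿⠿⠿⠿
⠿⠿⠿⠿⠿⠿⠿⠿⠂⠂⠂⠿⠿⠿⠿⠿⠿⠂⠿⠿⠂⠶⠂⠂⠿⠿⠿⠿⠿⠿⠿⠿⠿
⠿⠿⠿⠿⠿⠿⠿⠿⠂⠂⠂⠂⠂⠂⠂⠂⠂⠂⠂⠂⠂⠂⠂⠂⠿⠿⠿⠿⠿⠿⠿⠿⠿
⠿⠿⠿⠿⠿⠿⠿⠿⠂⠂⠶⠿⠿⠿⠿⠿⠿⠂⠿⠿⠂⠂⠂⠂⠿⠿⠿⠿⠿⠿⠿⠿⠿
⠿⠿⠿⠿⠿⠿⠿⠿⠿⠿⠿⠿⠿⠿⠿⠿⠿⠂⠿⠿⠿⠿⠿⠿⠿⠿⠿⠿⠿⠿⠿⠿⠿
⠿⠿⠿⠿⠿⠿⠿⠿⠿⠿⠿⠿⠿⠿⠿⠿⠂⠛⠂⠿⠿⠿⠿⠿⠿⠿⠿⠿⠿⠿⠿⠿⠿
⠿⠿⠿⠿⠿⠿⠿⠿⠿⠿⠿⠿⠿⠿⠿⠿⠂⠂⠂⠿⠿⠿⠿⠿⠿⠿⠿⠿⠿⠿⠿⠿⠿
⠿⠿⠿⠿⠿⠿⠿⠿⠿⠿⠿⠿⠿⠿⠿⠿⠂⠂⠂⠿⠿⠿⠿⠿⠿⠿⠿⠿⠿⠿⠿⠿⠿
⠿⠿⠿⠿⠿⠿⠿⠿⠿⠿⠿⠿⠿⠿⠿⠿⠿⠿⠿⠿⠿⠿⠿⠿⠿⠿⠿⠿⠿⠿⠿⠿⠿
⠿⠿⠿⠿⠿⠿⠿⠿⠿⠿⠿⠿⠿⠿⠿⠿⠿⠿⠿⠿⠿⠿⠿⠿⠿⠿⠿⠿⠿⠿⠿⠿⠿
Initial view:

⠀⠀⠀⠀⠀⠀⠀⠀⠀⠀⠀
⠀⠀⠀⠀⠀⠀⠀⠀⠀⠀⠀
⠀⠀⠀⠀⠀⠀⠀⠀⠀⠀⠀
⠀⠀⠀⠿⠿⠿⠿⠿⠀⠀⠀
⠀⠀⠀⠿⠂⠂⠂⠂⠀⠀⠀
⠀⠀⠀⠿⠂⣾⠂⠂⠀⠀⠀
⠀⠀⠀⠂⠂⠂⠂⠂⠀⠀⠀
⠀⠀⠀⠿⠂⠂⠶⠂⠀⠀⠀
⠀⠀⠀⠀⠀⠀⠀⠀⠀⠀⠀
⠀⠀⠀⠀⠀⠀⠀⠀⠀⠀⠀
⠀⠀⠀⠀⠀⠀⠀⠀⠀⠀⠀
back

⠀⠀⠀⠀⠀⠀⠀⠀⠀⠀⠀
⠀⠀⠀⠀⠀⠀⠀⠀⠀⠀⠀
⠀⠀⠀⠿⠿⠿⠿⠿⠀⠀⠀
⠀⠀⠀⠿⠂⠂⠂⠂⠀⠀⠀
⠀⠀⠀⠿⠂⠂⠂⠂⠀⠀⠀
⠀⠀⠀⠂⠂⣾⠂⠂⠀⠀⠀
⠀⠀⠀⠿⠂⠂⠶⠂⠀⠀⠀
⠀⠀⠀⠿⠂⠂⠂⠂⠀⠀⠀
⠀⠀⠀⠀⠀⠀⠀⠀⠀⠀⠀
⠀⠀⠀⠀⠀⠀⠀⠀⠀⠀⠀
⠀⠀⠀⠀⠀⠀⠀⠀⠀⠀⠀

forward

⠀⠀⠀⠀⠀⠀⠀⠀⠀⠀⠀
⠀⠀⠀⠀⠀⠀⠀⠀⠀⠀⠀
⠀⠀⠀⠀⠀⠀⠀⠀⠀⠀⠀
⠀⠀⠀⠿⠿⠿⠿⠿⠀⠀⠀
⠀⠀⠀⠿⠂⠂⠂⠂⠀⠀⠀
⠀⠀⠀⠿⠂⣾⠂⠂⠀⠀⠀
⠀⠀⠀⠂⠂⠂⠂⠂⠀⠀⠀
⠀⠀⠀⠿⠂⠂⠶⠂⠀⠀⠀
⠀⠀⠀⠿⠂⠂⠂⠂⠀⠀⠀
⠀⠀⠀⠀⠀⠀⠀⠀⠀⠀⠀
⠀⠀⠀⠀⠀⠀⠀⠀⠀⠀⠀

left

⠀⠀⠀⠀⠀⠀⠀⠀⠀⠀⠀
⠀⠀⠀⠀⠀⠀⠀⠀⠀⠀⠀
⠀⠀⠀⠀⠀⠀⠀⠀⠀⠀⠀
⠀⠀⠀⠿⠿⠿⠿⠿⠿⠀⠀
⠀⠀⠀⠿⠿⠂⠂⠂⠂⠀⠀
⠀⠀⠀⠿⠿⣾⠂⠂⠂⠀⠀
⠀⠀⠀⠂⠂⠂⠂⠂⠂⠀⠀
⠀⠀⠀⠿⠿⠂⠂⠶⠂⠀⠀
⠀⠀⠀⠀⠿⠂⠂⠂⠂⠀⠀
⠀⠀⠀⠀⠀⠀⠀⠀⠀⠀⠀
⠀⠀⠀⠀⠀⠀⠀⠀⠀⠀⠀

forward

⠀⠀⠀⠀⠀⠀⠀⠀⠀⠀⠀
⠀⠀⠀⠀⠀⠀⠀⠀⠀⠀⠀
⠀⠀⠀⠀⠀⠀⠀⠀⠀⠀⠀
⠀⠀⠀⠿⠿⠿⠿⠿⠀⠀⠀
⠀⠀⠀⠿⠿⠿⠿⠿⠿⠀⠀
⠀⠀⠀⠿⠿⣾⠂⠂⠂⠀⠀
⠀⠀⠀⠿⠿⠂⠂⠂⠂⠀⠀
⠀⠀⠀⠂⠂⠂⠂⠂⠂⠀⠀
⠀⠀⠀⠿⠿⠂⠂⠶⠂⠀⠀
⠀⠀⠀⠀⠿⠂⠂⠂⠂⠀⠀
⠀⠀⠀⠀⠀⠀⠀⠀⠀⠀⠀

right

⠀⠀⠀⠀⠀⠀⠀⠀⠀⠀⠀
⠀⠀⠀⠀⠀⠀⠀⠀⠀⠀⠀
⠀⠀⠀⠀⠀⠀⠀⠀⠀⠀⠀
⠀⠀⠿⠿⠿⠿⠿⠿⠀⠀⠀
⠀⠀⠿⠿⠿⠿⠿⠿⠀⠀⠀
⠀⠀⠿⠿⠂⣾⠂⠂⠀⠀⠀
⠀⠀⠿⠿⠂⠂⠂⠂⠀⠀⠀
⠀⠀⠂⠂⠂⠂⠂⠂⠀⠀⠀
⠀⠀⠿⠿⠂⠂⠶⠂⠀⠀⠀
⠀⠀⠀⠿⠂⠂⠂⠂⠀⠀⠀
⠀⠀⠀⠀⠀⠀⠀⠀⠀⠀⠀

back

⠀⠀⠀⠀⠀⠀⠀⠀⠀⠀⠀
⠀⠀⠀⠀⠀⠀⠀⠀⠀⠀⠀
⠀⠀⠿⠿⠿⠿⠿⠿⠀⠀⠀
⠀⠀⠿⠿⠿⠿⠿⠿⠀⠀⠀
⠀⠀⠿⠿⠂⠂⠂⠂⠀⠀⠀
⠀⠀⠿⠿⠂⣾⠂⠂⠀⠀⠀
⠀⠀⠂⠂⠂⠂⠂⠂⠀⠀⠀
⠀⠀⠿⠿⠂⠂⠶⠂⠀⠀⠀
⠀⠀⠀⠿⠂⠂⠂⠂⠀⠀⠀
⠀⠀⠀⠀⠀⠀⠀⠀⠀⠀⠀
⠀⠀⠀⠀⠀⠀⠀⠀⠀⠀⠀

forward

⠀⠀⠀⠀⠀⠀⠀⠀⠀⠀⠀
⠀⠀⠀⠀⠀⠀⠀⠀⠀⠀⠀
⠀⠀⠀⠀⠀⠀⠀⠀⠀⠀⠀
⠀⠀⠿⠿⠿⠿⠿⠿⠀⠀⠀
⠀⠀⠿⠿⠿⠿⠿⠿⠀⠀⠀
⠀⠀⠿⠿⠂⣾⠂⠂⠀⠀⠀
⠀⠀⠿⠿⠂⠂⠂⠂⠀⠀⠀
⠀⠀⠂⠂⠂⠂⠂⠂⠀⠀⠀
⠀⠀⠿⠿⠂⠂⠶⠂⠀⠀⠀
⠀⠀⠀⠿⠂⠂⠂⠂⠀⠀⠀
⠀⠀⠀⠀⠀⠀⠀⠀⠀⠀⠀

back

⠀⠀⠀⠀⠀⠀⠀⠀⠀⠀⠀
⠀⠀⠀⠀⠀⠀⠀⠀⠀⠀⠀
⠀⠀⠿⠿⠿⠿⠿⠿⠀⠀⠀
⠀⠀⠿⠿⠿⠿⠿⠿⠀⠀⠀
⠀⠀⠿⠿⠂⠂⠂⠂⠀⠀⠀
⠀⠀⠿⠿⠂⣾⠂⠂⠀⠀⠀
⠀⠀⠂⠂⠂⠂⠂⠂⠀⠀⠀
⠀⠀⠿⠿⠂⠂⠶⠂⠀⠀⠀
⠀⠀⠀⠿⠂⠂⠂⠂⠀⠀⠀
⠀⠀⠀⠀⠀⠀⠀⠀⠀⠀⠀
⠀⠀⠀⠀⠀⠀⠀⠀⠀⠀⠀

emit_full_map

⠿⠿⠿⠿⠿⠿
⠿⠿⠿⠿⠿⠿
⠿⠿⠂⠂⠂⠂
⠿⠿⠂⣾⠂⠂
⠂⠂⠂⠂⠂⠂
⠿⠿⠂⠂⠶⠂
⠀⠿⠂⠂⠂⠂

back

⠀⠀⠀⠀⠀⠀⠀⠀⠀⠀⠀
⠀⠀⠿⠿⠿⠿⠿⠿⠀⠀⠀
⠀⠀⠿⠿⠿⠿⠿⠿⠀⠀⠀
⠀⠀⠿⠿⠂⠂⠂⠂⠀⠀⠀
⠀⠀⠿⠿⠂⠂⠂⠂⠀⠀⠀
⠀⠀⠂⠂⠂⣾⠂⠂⠀⠀⠀
⠀⠀⠿⠿⠂⠂⠶⠂⠀⠀⠀
⠀⠀⠀⠿⠂⠂⠂⠂⠀⠀⠀
⠀⠀⠀⠀⠀⠀⠀⠀⠀⠀⠀
⠀⠀⠀⠀⠀⠀⠀⠀⠀⠀⠀
⠀⠀⠀⠀⠀⠀⠀⠀⠀⠀⠀

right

⠀⠀⠀⠀⠀⠀⠀⠀⠀⠀⠿
⠀⠿⠿⠿⠿⠿⠿⠀⠀⠀⠿
⠀⠿⠿⠿⠿⠿⠿⠀⠀⠀⠿
⠀⠿⠿⠂⠂⠂⠂⠿⠀⠀⠿
⠀⠿⠿⠂⠂⠂⠂⠿⠀⠀⠿
⠀⠂⠂⠂⠂⣾⠂⠿⠀⠀⠿
⠀⠿⠿⠂⠂⠶⠂⠿⠀⠀⠿
⠀⠀⠿⠂⠂⠂⠂⠿⠀⠀⠿
⠀⠀⠀⠀⠀⠀⠀⠀⠀⠀⠿
⠀⠀⠀⠀⠀⠀⠀⠀⠀⠀⠿
⠀⠀⠀⠀⠀⠀⠀⠀⠀⠀⠿

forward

⠀⠀⠀⠀⠀⠀⠀⠀⠀⠀⠿
⠀⠀⠀⠀⠀⠀⠀⠀⠀⠀⠿
⠀⠿⠿⠿⠿⠿⠿⠀⠀⠀⠿
⠀⠿⠿⠿⠿⠿⠿⠿⠀⠀⠿
⠀⠿⠿⠂⠂⠂⠂⠿⠀⠀⠿
⠀⠿⠿⠂⠂⣾⠂⠿⠀⠀⠿
⠀⠂⠂⠂⠂⠂⠂⠿⠀⠀⠿
⠀⠿⠿⠂⠂⠶⠂⠿⠀⠀⠿
⠀⠀⠿⠂⠂⠂⠂⠿⠀⠀⠿
⠀⠀⠀⠀⠀⠀⠀⠀⠀⠀⠿
⠀⠀⠀⠀⠀⠀⠀⠀⠀⠀⠿

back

⠀⠀⠀⠀⠀⠀⠀⠀⠀⠀⠿
⠀⠿⠿⠿⠿⠿⠿⠀⠀⠀⠿
⠀⠿⠿⠿⠿⠿⠿⠿⠀⠀⠿
⠀⠿⠿⠂⠂⠂⠂⠿⠀⠀⠿
⠀⠿⠿⠂⠂⠂⠂⠿⠀⠀⠿
⠀⠂⠂⠂⠂⣾⠂⠿⠀⠀⠿
⠀⠿⠿⠂⠂⠶⠂⠿⠀⠀⠿
⠀⠀⠿⠂⠂⠂⠂⠿⠀⠀⠿
⠀⠀⠀⠀⠀⠀⠀⠀⠀⠀⠿
⠀⠀⠀⠀⠀⠀⠀⠀⠀⠀⠿
⠀⠀⠀⠀⠀⠀⠀⠀⠀⠀⠿

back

⠀⠿⠿⠿⠿⠿⠿⠀⠀⠀⠿
⠀⠿⠿⠿⠿⠿⠿⠿⠀⠀⠿
⠀⠿⠿⠂⠂⠂⠂⠿⠀⠀⠿
⠀⠿⠿⠂⠂⠂⠂⠿⠀⠀⠿
⠀⠂⠂⠂⠂⠂⠂⠿⠀⠀⠿
⠀⠿⠿⠂⠂⣾⠂⠿⠀⠀⠿
⠀⠀⠿⠂⠂⠂⠂⠿⠀⠀⠿
⠀⠀⠀⠿⠿⠿⠿⠿⠀⠀⠿
⠀⠀⠀⠀⠀⠀⠀⠀⠀⠀⠿
⠀⠀⠀⠀⠀⠀⠀⠀⠀⠀⠿
⠀⠀⠀⠀⠀⠀⠀⠀⠀⠀⠿

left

⠀⠀⠿⠿⠿⠿⠿⠿⠀⠀⠀
⠀⠀⠿⠿⠿⠿⠿⠿⠿⠀⠀
⠀⠀⠿⠿⠂⠂⠂⠂⠿⠀⠀
⠀⠀⠿⠿⠂⠂⠂⠂⠿⠀⠀
⠀⠀⠂⠂⠂⠂⠂⠂⠿⠀⠀
⠀⠀⠿⠿⠂⣾⠶⠂⠿⠀⠀
⠀⠀⠀⠿⠂⠂⠂⠂⠿⠀⠀
⠀⠀⠀⠿⠿⠿⠿⠿⠿⠀⠀
⠀⠀⠀⠀⠀⠀⠀⠀⠀⠀⠀
⠀⠀⠀⠀⠀⠀⠀⠀⠀⠀⠀
⠀⠀⠀⠀⠀⠀⠀⠀⠀⠀⠀

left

⠀⠀⠀⠿⠿⠿⠿⠿⠿⠀⠀
⠀⠀⠀⠿⠿⠿⠿⠿⠿⠿⠀
⠀⠀⠀⠿⠿⠂⠂⠂⠂⠿⠀
⠀⠀⠀⠿⠿⠂⠂⠂⠂⠿⠀
⠀⠀⠀⠂⠂⠂⠂⠂⠂⠿⠀
⠀⠀⠀⠿⠿⣾⠂⠶⠂⠿⠀
⠀⠀⠀⠿⠿⠂⠂⠂⠂⠿⠀
⠀⠀⠀⠿⠿⠿⠿⠿⠿⠿⠀
⠀⠀⠀⠀⠀⠀⠀⠀⠀⠀⠀
⠀⠀⠀⠀⠀⠀⠀⠀⠀⠀⠀
⠀⠀⠀⠀⠀⠀⠀⠀⠀⠀⠀

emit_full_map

⠿⠿⠿⠿⠿⠿⠀
⠿⠿⠿⠿⠿⠿⠿
⠿⠿⠂⠂⠂⠂⠿
⠿⠿⠂⠂⠂⠂⠿
⠂⠂⠂⠂⠂⠂⠿
⠿⠿⣾⠂⠶⠂⠿
⠿⠿⠂⠂⠂⠂⠿
⠿⠿⠿⠿⠿⠿⠿

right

⠀⠀⠿⠿⠿⠿⠿⠿⠀⠀⠀
⠀⠀⠿⠿⠿⠿⠿⠿⠿⠀⠀
⠀⠀⠿⠿⠂⠂⠂⠂⠿⠀⠀
⠀⠀⠿⠿⠂⠂⠂⠂⠿⠀⠀
⠀⠀⠂⠂⠂⠂⠂⠂⠿⠀⠀
⠀⠀⠿⠿⠂⣾⠶⠂⠿⠀⠀
⠀⠀⠿⠿⠂⠂⠂⠂⠿⠀⠀
⠀⠀⠿⠿⠿⠿⠿⠿⠿⠀⠀
⠀⠀⠀⠀⠀⠀⠀⠀⠀⠀⠀
⠀⠀⠀⠀⠀⠀⠀⠀⠀⠀⠀
⠀⠀⠀⠀⠀⠀⠀⠀⠀⠀⠀

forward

⠀⠀⠀⠀⠀⠀⠀⠀⠀⠀⠀
⠀⠀⠿⠿⠿⠿⠿⠿⠀⠀⠀
⠀⠀⠿⠿⠿⠿⠿⠿⠿⠀⠀
⠀⠀⠿⠿⠂⠂⠂⠂⠿⠀⠀
⠀⠀⠿⠿⠂⠂⠂⠂⠿⠀⠀
⠀⠀⠂⠂⠂⣾⠂⠂⠿⠀⠀
⠀⠀⠿⠿⠂⠂⠶⠂⠿⠀⠀
⠀⠀⠿⠿⠂⠂⠂⠂⠿⠀⠀
⠀⠀⠿⠿⠿⠿⠿⠿⠿⠀⠀
⠀⠀⠀⠀⠀⠀⠀⠀⠀⠀⠀
⠀⠀⠀⠀⠀⠀⠀⠀⠀⠀⠀

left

⠀⠀⠀⠀⠀⠀⠀⠀⠀⠀⠀
⠀⠀⠀⠿⠿⠿⠿⠿⠿⠀⠀
⠀⠀⠀⠿⠿⠿⠿⠿⠿⠿⠀
⠀⠀⠀⠿⠿⠂⠂⠂⠂⠿⠀
⠀⠀⠀⠿⠿⠂⠂⠂⠂⠿⠀
⠀⠀⠀⠂⠂⣾⠂⠂⠂⠿⠀
⠀⠀⠀⠿⠿⠂⠂⠶⠂⠿⠀
⠀⠀⠀⠿⠿⠂⠂⠂⠂⠿⠀
⠀⠀⠀⠿⠿⠿⠿⠿⠿⠿⠀
⠀⠀⠀⠀⠀⠀⠀⠀⠀⠀⠀
⠀⠀⠀⠀⠀⠀⠀⠀⠀⠀⠀

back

⠀⠀⠀⠿⠿⠿⠿⠿⠿⠀⠀
⠀⠀⠀⠿⠿⠿⠿⠿⠿⠿⠀
⠀⠀⠀⠿⠿⠂⠂⠂⠂⠿⠀
⠀⠀⠀⠿⠿⠂⠂⠂⠂⠿⠀
⠀⠀⠀⠂⠂⠂⠂⠂⠂⠿⠀
⠀⠀⠀⠿⠿⣾⠂⠶⠂⠿⠀
⠀⠀⠀⠿⠿⠂⠂⠂⠂⠿⠀
⠀⠀⠀⠿⠿⠿⠿⠿⠿⠿⠀
⠀⠀⠀⠀⠀⠀⠀⠀⠀⠀⠀
⠀⠀⠀⠀⠀⠀⠀⠀⠀⠀⠀
⠀⠀⠀⠀⠀⠀⠀⠀⠀⠀⠀

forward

⠀⠀⠀⠀⠀⠀⠀⠀⠀⠀⠀
⠀⠀⠀⠿⠿⠿⠿⠿⠿⠀⠀
⠀⠀⠀⠿⠿⠿⠿⠿⠿⠿⠀
⠀⠀⠀⠿⠿⠂⠂⠂⠂⠿⠀
⠀⠀⠀⠿⠿⠂⠂⠂⠂⠿⠀
⠀⠀⠀⠂⠂⣾⠂⠂⠂⠿⠀
⠀⠀⠀⠿⠿⠂⠂⠶⠂⠿⠀
⠀⠀⠀⠿⠿⠂⠂⠂⠂⠿⠀
⠀⠀⠀⠿⠿⠿⠿⠿⠿⠿⠀
⠀⠀⠀⠀⠀⠀⠀⠀⠀⠀⠀
⠀⠀⠀⠀⠀⠀⠀⠀⠀⠀⠀

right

⠀⠀⠀⠀⠀⠀⠀⠀⠀⠀⠀
⠀⠀⠿⠿⠿⠿⠿⠿⠀⠀⠀
⠀⠀⠿⠿⠿⠿⠿⠿⠿⠀⠀
⠀⠀⠿⠿⠂⠂⠂⠂⠿⠀⠀
⠀⠀⠿⠿⠂⠂⠂⠂⠿⠀⠀
⠀⠀⠂⠂⠂⣾⠂⠂⠿⠀⠀
⠀⠀⠿⠿⠂⠂⠶⠂⠿⠀⠀
⠀⠀⠿⠿⠂⠂⠂⠂⠿⠀⠀
⠀⠀⠿⠿⠿⠿⠿⠿⠿⠀⠀
⠀⠀⠀⠀⠀⠀⠀⠀⠀⠀⠀
⠀⠀⠀⠀⠀⠀⠀⠀⠀⠀⠀

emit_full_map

⠿⠿⠿⠿⠿⠿⠀
⠿⠿⠿⠿⠿⠿⠿
⠿⠿⠂⠂⠂⠂⠿
⠿⠿⠂⠂⠂⠂⠿
⠂⠂⠂⣾⠂⠂⠿
⠿⠿⠂⠂⠶⠂⠿
⠿⠿⠂⠂⠂⠂⠿
⠿⠿⠿⠿⠿⠿⠿

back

⠀⠀⠿⠿⠿⠿⠿⠿⠀⠀⠀
⠀⠀⠿⠿⠿⠿⠿⠿⠿⠀⠀
⠀⠀⠿⠿⠂⠂⠂⠂⠿⠀⠀
⠀⠀⠿⠿⠂⠂⠂⠂⠿⠀⠀
⠀⠀⠂⠂⠂⠂⠂⠂⠿⠀⠀
⠀⠀⠿⠿⠂⣾⠶⠂⠿⠀⠀
⠀⠀⠿⠿⠂⠂⠂⠂⠿⠀⠀
⠀⠀⠿⠿⠿⠿⠿⠿⠿⠀⠀
⠀⠀⠀⠀⠀⠀⠀⠀⠀⠀⠀
⠀⠀⠀⠀⠀⠀⠀⠀⠀⠀⠀
⠀⠀⠀⠀⠀⠀⠀⠀⠀⠀⠀


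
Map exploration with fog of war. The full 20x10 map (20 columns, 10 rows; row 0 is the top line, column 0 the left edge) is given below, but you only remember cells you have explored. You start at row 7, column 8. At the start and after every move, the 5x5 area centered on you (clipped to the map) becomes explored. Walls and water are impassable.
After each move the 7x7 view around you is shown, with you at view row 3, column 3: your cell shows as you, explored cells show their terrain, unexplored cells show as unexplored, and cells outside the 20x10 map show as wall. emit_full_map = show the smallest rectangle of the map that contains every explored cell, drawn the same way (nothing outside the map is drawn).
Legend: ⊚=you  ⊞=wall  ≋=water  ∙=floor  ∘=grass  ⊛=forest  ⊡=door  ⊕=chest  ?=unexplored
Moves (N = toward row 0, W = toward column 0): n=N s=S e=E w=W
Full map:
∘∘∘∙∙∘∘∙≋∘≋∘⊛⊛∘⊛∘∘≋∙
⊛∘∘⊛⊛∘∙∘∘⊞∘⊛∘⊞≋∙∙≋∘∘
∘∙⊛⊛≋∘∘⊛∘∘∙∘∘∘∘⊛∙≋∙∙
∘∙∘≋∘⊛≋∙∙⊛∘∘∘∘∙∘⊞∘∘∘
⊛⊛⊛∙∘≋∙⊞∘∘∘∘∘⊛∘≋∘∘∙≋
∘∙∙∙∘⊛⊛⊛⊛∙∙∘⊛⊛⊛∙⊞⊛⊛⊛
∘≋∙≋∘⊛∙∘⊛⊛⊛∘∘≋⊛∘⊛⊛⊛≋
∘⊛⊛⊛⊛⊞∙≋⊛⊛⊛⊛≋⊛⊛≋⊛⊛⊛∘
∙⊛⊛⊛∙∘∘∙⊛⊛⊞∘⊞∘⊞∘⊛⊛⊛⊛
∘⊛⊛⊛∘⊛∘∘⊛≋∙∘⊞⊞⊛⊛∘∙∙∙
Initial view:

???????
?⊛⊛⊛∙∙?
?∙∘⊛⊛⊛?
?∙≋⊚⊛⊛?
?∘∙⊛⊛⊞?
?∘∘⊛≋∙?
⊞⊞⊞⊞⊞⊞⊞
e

???????
⊛⊛⊛∙∙∘?
∙∘⊛⊛⊛∘?
∙≋⊛⊚⊛⊛?
∘∙⊛⊛⊞∘?
∘∘⊛≋∙∘?
⊞⊞⊞⊞⊞⊞⊞

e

???????
⊛⊛∙∙∘⊛?
∘⊛⊛⊛∘∘?
≋⊛⊛⊚⊛≋?
∙⊛⊛⊞∘⊞?
∘⊛≋∙∘⊞?
⊞⊞⊞⊞⊞⊞⊞

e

???????
⊛∙∙∘⊛⊛?
⊛⊛⊛∘∘≋?
⊛⊛⊛⊚≋⊛?
⊛⊛⊞∘⊞∘?
⊛≋∙∘⊞⊞?
⊞⊞⊞⊞⊞⊞⊞

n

???????
?∘∘∘∘⊛?
⊛∙∙∘⊛⊛?
⊛⊛⊛⊚∘≋?
⊛⊛⊛⊛≋⊛?
⊛⊛⊞∘⊞∘?
⊛≋∙∘⊞⊞?

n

???????
?⊛∘∘∘∘?
?∘∘∘∘⊛?
⊛∙∙⊚⊛⊛?
⊛⊛⊛∘∘≋?
⊛⊛⊛⊛≋⊛?
⊛⊛⊞∘⊞∘?

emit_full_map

???⊛∘∘∘∘
???∘∘∘∘⊛
⊛⊛⊛∙∙⊚⊛⊛
∙∘⊛⊛⊛∘∘≋
∙≋⊛⊛⊛⊛≋⊛
∘∙⊛⊛⊞∘⊞∘
∘∘⊛≋∙∘⊞⊞

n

???????
?∘∙∘∘∘?
?⊛∘∘∘∘?
?∘∘⊚∘⊛?
⊛∙∙∘⊛⊛?
⊛⊛⊛∘∘≋?
⊛⊛⊛⊛≋⊛?

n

???????
?⊞∘⊛∘⊞?
?∘∙∘∘∘?
?⊛∘⊚∘∘?
?∘∘∘∘⊛?
⊛∙∙∘⊛⊛?
⊛⊛⊛∘∘≋?

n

⊞⊞⊞⊞⊞⊞⊞
?∘≋∘⊛⊛?
?⊞∘⊛∘⊞?
?∘∙⊚∘∘?
?⊛∘∘∘∘?
?∘∘∘∘⊛?
⊛∙∙∘⊛⊛?

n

⊞⊞⊞⊞⊞⊞⊞
⊞⊞⊞⊞⊞⊞⊞
?∘≋∘⊛⊛?
?⊞∘⊚∘⊞?
?∘∙∘∘∘?
?⊛∘∘∘∘?
?∘∘∘∘⊛?

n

⊞⊞⊞⊞⊞⊞⊞
⊞⊞⊞⊞⊞⊞⊞
⊞⊞⊞⊞⊞⊞⊞
?∘≋⊚⊛⊛?
?⊞∘⊛∘⊞?
?∘∙∘∘∘?
?⊛∘∘∘∘?

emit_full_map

???∘≋⊚⊛⊛
???⊞∘⊛∘⊞
???∘∙∘∘∘
???⊛∘∘∘∘
???∘∘∘∘⊛
⊛⊛⊛∙∙∘⊛⊛
∙∘⊛⊛⊛∘∘≋
∙≋⊛⊛⊛⊛≋⊛
∘∙⊛⊛⊞∘⊞∘
∘∘⊛≋∙∘⊞⊞


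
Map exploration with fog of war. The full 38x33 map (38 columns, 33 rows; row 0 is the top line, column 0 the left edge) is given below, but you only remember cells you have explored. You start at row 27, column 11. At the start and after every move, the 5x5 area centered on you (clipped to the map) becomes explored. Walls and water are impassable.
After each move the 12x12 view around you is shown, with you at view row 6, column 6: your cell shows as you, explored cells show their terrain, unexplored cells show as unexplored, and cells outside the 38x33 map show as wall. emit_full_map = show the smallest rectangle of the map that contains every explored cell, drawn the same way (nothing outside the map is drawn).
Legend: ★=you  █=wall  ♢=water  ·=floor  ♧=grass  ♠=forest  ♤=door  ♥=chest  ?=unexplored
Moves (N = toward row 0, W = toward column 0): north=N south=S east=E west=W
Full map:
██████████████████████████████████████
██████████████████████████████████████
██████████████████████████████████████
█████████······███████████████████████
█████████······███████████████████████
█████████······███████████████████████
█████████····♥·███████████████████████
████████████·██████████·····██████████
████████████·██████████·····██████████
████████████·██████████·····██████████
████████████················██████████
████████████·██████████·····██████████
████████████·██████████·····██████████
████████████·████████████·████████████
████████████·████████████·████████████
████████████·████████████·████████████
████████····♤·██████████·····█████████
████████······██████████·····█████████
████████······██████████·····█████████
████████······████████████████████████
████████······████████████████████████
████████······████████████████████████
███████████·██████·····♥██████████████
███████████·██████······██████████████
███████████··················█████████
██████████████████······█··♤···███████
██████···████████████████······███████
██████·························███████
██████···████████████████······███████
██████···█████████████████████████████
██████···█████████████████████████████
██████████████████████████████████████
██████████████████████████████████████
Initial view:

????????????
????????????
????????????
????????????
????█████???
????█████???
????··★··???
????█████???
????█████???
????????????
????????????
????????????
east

????????????
????????????
????????????
????????????
???██████???
???██████???
???···★··???
???██████???
???██████???
????????????
????????????
????????????

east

????????????
????????????
????????????
????????????
??███████???
??███████???
??····★··???
??███████???
??███████???
????????????
????????????
????????????

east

????????????
????????????
????????????
????????????
?████████???
?████████???
?·····★··???
?████████???
?████████???
????????????
????????????
????????????

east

????????????
????????????
????????????
????????????
█████████???
█████████???
······★··???
█████████???
█████████???
????????????
????????????
????????????

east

????????????
????????????
????????????
????????????
████████·???
█████████???
······★··???
█████████???
█████████???
????????????
????????????
????????????

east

????????????
????????????
????????????
????????????
███████··???
█████████???
······★··???
█████████???
█████████???
????????????
????????????
????????????

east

????????????
????????????
????????????
????????????
██████···???
█████████???
······★··???
█████████???
█████████???
????????????
????????????
????????????

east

????????????
????????????
????????????
????????????
█████····???
█████████???
······★··???
█████████???
█████████???
????????????
????????????
????????????

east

????????????
????????????
????????????
????????????
████·····???
█████████???
······★··???
█████████???
█████████???
????????????
????????????
????????????

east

????????????
????????????
????????????
????????????
███······???
█████████???
······★··???
█████████???
█████████???
????????????
????????????
????????????

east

????????????
????????????
????????????
????????????
██······█???
█████████???
······★··???
█████████???
█████████???
????????????
????????????
????????????

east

????????????
????????????
????????????
????????????
█······█·???
████████·???
······★··???
████████·???
█████████???
????????????
????????????
????????????

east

????????????
????????????
????????????
????????????
······█··???
███████··???
······★··???
███████··???
█████████???
????????????
????????????
????????????

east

????????????
????????????
????????????
????????????
·····█··♤???
██████···???
······★··???
██████···???
█████████???
????????????
????????????
????????????

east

????????????
????????????
????????????
????????????
····█··♤·???
█████····???
······★··???
█████····???
█████████???
????????????
????????????
????????????

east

????????????
????????????
????????????
????????????
···█··♤··???
████·····???
······★··???
████·····???
█████████???
????????????
????????????
????????????

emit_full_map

█████████······█··♤··
████████████████·····
··················★··
████████████████·····
█████████████████████

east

????????????
????????????
????????????
????????????
··█··♤···???
███······???
······★··???
███······???
█████████???
????????????
????????????
????????????

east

????????????
????????????
????????????
????????????
·█··♤···█???
██······█???
······★·█???
██······█???
█████████???
????????????
????????????
????????????

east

????????????
????????????
????????????
????????????
█··♤···██???
█······██???
······★██???
█······██???
█████████???
????????????
????????????
????????????

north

????????????
????????????
????????????
????????????
????·████???
█··♤···██???
█·····★██???
·······██???
█······██???
█████████???
????????????
????????????

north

????????????
????????????
????????????
????????????
????█████???
????·████???
█··♤··★██???
█······██???
·······██???
█······██???
█████████???
????????????

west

????????????
????????????
????????????
????????????
????██████??
????··████??
·█··♤·★·██??
██······██??
········██??
██······██??
██████████??
????????????

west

????????????
????????????
????????????
????????????
????███████?
????···████?
··█··♤★··██?
███······██?
·········██?
███······██?
███████████?
????????????

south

????????????
????????????
????????????
????███████?
????···████?
··█··♤···██?
███···★··██?
·········██?
███······██?
███████████?
????????????
????????????

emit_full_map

?????????????????███████
?????????????????···████
█████████······█··♤···██
████████████████···★··██
······················██
████████████████······██
████████████████████████


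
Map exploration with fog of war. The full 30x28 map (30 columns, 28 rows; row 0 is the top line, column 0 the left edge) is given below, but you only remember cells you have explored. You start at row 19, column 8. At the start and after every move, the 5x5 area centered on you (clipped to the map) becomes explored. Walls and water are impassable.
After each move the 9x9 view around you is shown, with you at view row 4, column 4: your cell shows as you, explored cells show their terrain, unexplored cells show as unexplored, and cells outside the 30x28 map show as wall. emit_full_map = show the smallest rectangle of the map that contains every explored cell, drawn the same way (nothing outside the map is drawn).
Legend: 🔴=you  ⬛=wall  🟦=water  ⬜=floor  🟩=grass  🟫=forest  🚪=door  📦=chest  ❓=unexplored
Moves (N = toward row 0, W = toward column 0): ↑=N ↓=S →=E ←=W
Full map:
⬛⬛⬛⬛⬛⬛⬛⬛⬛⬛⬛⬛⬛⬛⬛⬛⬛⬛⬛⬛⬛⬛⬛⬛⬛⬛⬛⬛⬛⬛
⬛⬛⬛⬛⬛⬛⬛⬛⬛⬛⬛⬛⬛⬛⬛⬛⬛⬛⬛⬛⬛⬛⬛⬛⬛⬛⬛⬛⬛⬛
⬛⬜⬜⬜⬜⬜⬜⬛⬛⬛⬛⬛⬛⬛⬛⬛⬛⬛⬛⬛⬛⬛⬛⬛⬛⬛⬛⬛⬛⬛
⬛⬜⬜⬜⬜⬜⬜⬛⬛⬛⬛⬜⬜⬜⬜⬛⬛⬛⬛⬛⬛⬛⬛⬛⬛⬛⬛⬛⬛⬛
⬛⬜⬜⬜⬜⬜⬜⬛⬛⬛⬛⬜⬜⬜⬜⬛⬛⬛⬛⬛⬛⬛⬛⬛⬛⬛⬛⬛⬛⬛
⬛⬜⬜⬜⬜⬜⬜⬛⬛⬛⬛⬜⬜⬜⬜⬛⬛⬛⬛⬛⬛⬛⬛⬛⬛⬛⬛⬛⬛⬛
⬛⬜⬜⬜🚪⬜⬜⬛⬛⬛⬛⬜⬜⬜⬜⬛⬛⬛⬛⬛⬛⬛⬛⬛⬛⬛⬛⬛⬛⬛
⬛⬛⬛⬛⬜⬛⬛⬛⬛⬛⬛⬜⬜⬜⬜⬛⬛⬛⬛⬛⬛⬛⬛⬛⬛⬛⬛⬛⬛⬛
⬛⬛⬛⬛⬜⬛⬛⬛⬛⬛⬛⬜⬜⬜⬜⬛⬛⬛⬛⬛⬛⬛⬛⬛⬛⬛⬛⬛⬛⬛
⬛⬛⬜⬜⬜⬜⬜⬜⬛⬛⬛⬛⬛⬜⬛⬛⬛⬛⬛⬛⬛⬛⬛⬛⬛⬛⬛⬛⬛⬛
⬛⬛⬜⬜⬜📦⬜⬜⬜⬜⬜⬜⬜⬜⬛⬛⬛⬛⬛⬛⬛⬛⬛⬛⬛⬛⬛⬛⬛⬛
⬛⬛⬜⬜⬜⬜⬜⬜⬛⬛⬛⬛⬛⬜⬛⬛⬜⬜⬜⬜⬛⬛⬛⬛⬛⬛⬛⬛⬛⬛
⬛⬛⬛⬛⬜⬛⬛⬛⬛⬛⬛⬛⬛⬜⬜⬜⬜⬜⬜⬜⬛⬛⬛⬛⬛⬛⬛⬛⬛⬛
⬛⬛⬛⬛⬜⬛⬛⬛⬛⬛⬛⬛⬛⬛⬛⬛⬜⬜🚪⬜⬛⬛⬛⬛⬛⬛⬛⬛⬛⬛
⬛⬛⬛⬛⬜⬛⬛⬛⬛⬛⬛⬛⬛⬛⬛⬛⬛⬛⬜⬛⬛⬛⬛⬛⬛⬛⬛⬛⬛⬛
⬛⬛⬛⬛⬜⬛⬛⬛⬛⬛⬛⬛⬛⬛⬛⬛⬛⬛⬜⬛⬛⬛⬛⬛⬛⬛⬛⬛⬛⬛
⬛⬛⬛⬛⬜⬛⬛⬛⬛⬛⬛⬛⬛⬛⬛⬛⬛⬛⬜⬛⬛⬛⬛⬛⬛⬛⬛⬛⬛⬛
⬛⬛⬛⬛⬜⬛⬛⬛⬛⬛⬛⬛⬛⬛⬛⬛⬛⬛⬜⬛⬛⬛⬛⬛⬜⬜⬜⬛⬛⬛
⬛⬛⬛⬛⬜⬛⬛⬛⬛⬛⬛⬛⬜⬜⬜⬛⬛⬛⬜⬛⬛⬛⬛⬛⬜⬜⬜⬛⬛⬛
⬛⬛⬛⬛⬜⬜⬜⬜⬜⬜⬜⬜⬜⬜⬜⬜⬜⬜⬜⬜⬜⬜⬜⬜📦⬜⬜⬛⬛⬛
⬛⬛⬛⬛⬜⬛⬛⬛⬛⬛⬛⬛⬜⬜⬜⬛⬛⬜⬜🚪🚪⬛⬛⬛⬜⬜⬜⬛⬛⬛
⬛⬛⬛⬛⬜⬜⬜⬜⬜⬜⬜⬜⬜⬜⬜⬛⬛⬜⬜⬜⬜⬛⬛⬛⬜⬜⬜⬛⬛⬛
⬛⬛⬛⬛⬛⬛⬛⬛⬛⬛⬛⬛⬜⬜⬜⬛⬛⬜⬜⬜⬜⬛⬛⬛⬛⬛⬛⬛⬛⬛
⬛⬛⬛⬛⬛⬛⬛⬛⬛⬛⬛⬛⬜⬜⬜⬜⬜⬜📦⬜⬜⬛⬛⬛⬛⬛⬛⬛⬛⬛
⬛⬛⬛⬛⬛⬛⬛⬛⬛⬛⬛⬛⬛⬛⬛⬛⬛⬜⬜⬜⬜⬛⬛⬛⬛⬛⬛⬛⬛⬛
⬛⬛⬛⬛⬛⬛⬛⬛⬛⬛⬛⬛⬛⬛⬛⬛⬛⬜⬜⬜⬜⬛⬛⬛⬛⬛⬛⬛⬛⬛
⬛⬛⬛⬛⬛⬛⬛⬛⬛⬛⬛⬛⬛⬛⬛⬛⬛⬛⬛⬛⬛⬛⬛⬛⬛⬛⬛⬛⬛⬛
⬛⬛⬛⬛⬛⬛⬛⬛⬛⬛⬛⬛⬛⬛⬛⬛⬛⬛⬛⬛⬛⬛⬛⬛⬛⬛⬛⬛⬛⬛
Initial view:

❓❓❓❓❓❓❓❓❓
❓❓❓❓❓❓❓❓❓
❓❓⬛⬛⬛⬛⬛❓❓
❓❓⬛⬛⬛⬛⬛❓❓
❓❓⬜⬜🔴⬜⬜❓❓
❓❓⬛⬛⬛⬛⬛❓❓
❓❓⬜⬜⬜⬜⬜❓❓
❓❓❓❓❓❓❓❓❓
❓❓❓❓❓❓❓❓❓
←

❓❓❓❓❓❓❓❓❓
❓❓❓❓❓❓❓❓❓
❓❓⬛⬛⬛⬛⬛⬛❓
❓❓⬛⬛⬛⬛⬛⬛❓
❓❓⬜⬜🔴⬜⬜⬜❓
❓❓⬛⬛⬛⬛⬛⬛❓
❓❓⬜⬜⬜⬜⬜⬜❓
❓❓❓❓❓❓❓❓❓
❓❓❓❓❓❓❓❓❓

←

❓❓❓❓❓❓❓❓❓
❓❓❓❓❓❓❓❓❓
❓❓⬜⬛⬛⬛⬛⬛⬛
❓❓⬜⬛⬛⬛⬛⬛⬛
❓❓⬜⬜🔴⬜⬜⬜⬜
❓❓⬜⬛⬛⬛⬛⬛⬛
❓❓⬜⬜⬜⬜⬜⬜⬜
❓❓❓❓❓❓❓❓❓
❓❓❓❓❓❓❓❓❓

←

❓❓❓❓❓❓❓❓❓
❓❓❓❓❓❓❓❓❓
❓❓⬛⬜⬛⬛⬛⬛⬛
❓❓⬛⬜⬛⬛⬛⬛⬛
❓❓⬛⬜🔴⬜⬜⬜⬜
❓❓⬛⬜⬛⬛⬛⬛⬛
❓❓⬛⬜⬜⬜⬜⬜⬜
❓❓❓❓❓❓❓❓❓
❓❓❓❓❓❓❓❓❓

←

❓❓❓❓❓❓❓❓❓
❓❓❓❓❓❓❓❓❓
❓❓⬛⬛⬜⬛⬛⬛⬛
❓❓⬛⬛⬜⬛⬛⬛⬛
❓❓⬛⬛🔴⬜⬜⬜⬜
❓❓⬛⬛⬜⬛⬛⬛⬛
❓❓⬛⬛⬜⬜⬜⬜⬜
❓❓❓❓❓❓❓❓❓
❓❓❓❓❓❓❓❓❓

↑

❓❓❓❓❓❓❓❓❓
❓❓❓❓❓❓❓❓❓
❓❓⬛⬛⬜⬛⬛❓❓
❓❓⬛⬛⬜⬛⬛⬛⬛
❓❓⬛⬛🔴⬛⬛⬛⬛
❓❓⬛⬛⬜⬜⬜⬜⬜
❓❓⬛⬛⬜⬛⬛⬛⬛
❓❓⬛⬛⬜⬜⬜⬜⬜
❓❓❓❓❓❓❓❓❓

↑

❓❓❓❓❓❓❓❓❓
❓❓❓❓❓❓❓❓❓
❓❓⬛⬛⬜⬛⬛❓❓
❓❓⬛⬛⬜⬛⬛❓❓
❓❓⬛⬛🔴⬛⬛⬛⬛
❓❓⬛⬛⬜⬛⬛⬛⬛
❓❓⬛⬛⬜⬜⬜⬜⬜
❓❓⬛⬛⬜⬛⬛⬛⬛
❓❓⬛⬛⬜⬜⬜⬜⬜

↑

❓❓❓❓❓❓❓❓❓
❓❓❓❓❓❓❓❓❓
❓❓⬛⬛⬜⬛⬛❓❓
❓❓⬛⬛⬜⬛⬛❓❓
❓❓⬛⬛🔴⬛⬛❓❓
❓❓⬛⬛⬜⬛⬛⬛⬛
❓❓⬛⬛⬜⬛⬛⬛⬛
❓❓⬛⬛⬜⬜⬜⬜⬜
❓❓⬛⬛⬜⬛⬛⬛⬛

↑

❓❓❓❓❓❓❓❓❓
❓❓❓❓❓❓❓❓❓
❓❓⬛⬛⬜⬛⬛❓❓
❓❓⬛⬛⬜⬛⬛❓❓
❓❓⬛⬛🔴⬛⬛❓❓
❓❓⬛⬛⬜⬛⬛❓❓
❓❓⬛⬛⬜⬛⬛⬛⬛
❓❓⬛⬛⬜⬛⬛⬛⬛
❓❓⬛⬛⬜⬜⬜⬜⬜

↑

❓❓❓❓❓❓❓❓❓
❓❓❓❓❓❓❓❓❓
❓❓⬛⬛⬜⬛⬛❓❓
❓❓⬛⬛⬜⬛⬛❓❓
❓❓⬛⬛🔴⬛⬛❓❓
❓❓⬛⬛⬜⬛⬛❓❓
❓❓⬛⬛⬜⬛⬛❓❓
❓❓⬛⬛⬜⬛⬛⬛⬛
❓❓⬛⬛⬜⬛⬛⬛⬛

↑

❓❓❓❓❓❓❓❓❓
❓❓❓❓❓❓❓❓❓
❓❓⬜⬜⬜⬜⬜❓❓
❓❓⬛⬛⬜⬛⬛❓❓
❓❓⬛⬛🔴⬛⬛❓❓
❓❓⬛⬛⬜⬛⬛❓❓
❓❓⬛⬛⬜⬛⬛❓❓
❓❓⬛⬛⬜⬛⬛❓❓
❓❓⬛⬛⬜⬛⬛⬛⬛

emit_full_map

⬜⬜⬜⬜⬜❓❓❓❓
⬛⬛⬜⬛⬛❓❓❓❓
⬛⬛🔴⬛⬛❓❓❓❓
⬛⬛⬜⬛⬛❓❓❓❓
⬛⬛⬜⬛⬛❓❓❓❓
⬛⬛⬜⬛⬛❓❓❓❓
⬛⬛⬜⬛⬛⬛⬛⬛⬛
⬛⬛⬜⬛⬛⬛⬛⬛⬛
⬛⬛⬜⬜⬜⬜⬜⬜⬜
⬛⬛⬜⬛⬛⬛⬛⬛⬛
⬛⬛⬜⬜⬜⬜⬜⬜⬜

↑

❓❓❓❓❓❓❓❓❓
❓❓❓❓❓❓❓❓❓
❓❓⬜⬜⬜📦⬜❓❓
❓❓⬜⬜⬜⬜⬜❓❓
❓❓⬛⬛🔴⬛⬛❓❓
❓❓⬛⬛⬜⬛⬛❓❓
❓❓⬛⬛⬜⬛⬛❓❓
❓❓⬛⬛⬜⬛⬛❓❓
❓❓⬛⬛⬜⬛⬛❓❓

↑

❓❓❓❓❓❓❓❓❓
❓❓❓❓❓❓❓❓❓
❓❓⬜⬜⬜⬜⬜❓❓
❓❓⬜⬜⬜📦⬜❓❓
❓❓⬜⬜🔴⬜⬜❓❓
❓❓⬛⬛⬜⬛⬛❓❓
❓❓⬛⬛⬜⬛⬛❓❓
❓❓⬛⬛⬜⬛⬛❓❓
❓❓⬛⬛⬜⬛⬛❓❓

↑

❓❓❓❓❓❓❓❓❓
❓❓❓❓❓❓❓❓❓
❓❓⬛⬛⬜⬛⬛❓❓
❓❓⬜⬜⬜⬜⬜❓❓
❓❓⬜⬜🔴📦⬜❓❓
❓❓⬜⬜⬜⬜⬜❓❓
❓❓⬛⬛⬜⬛⬛❓❓
❓❓⬛⬛⬜⬛⬛❓❓
❓❓⬛⬛⬜⬛⬛❓❓

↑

❓❓❓❓❓❓❓❓❓
❓❓❓❓❓❓❓❓❓
❓❓⬛⬛⬜⬛⬛❓❓
❓❓⬛⬛⬜⬛⬛❓❓
❓❓⬜⬜🔴⬜⬜❓❓
❓❓⬜⬜⬜📦⬜❓❓
❓❓⬜⬜⬜⬜⬜❓❓
❓❓⬛⬛⬜⬛⬛❓❓
❓❓⬛⬛⬜⬛⬛❓❓

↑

❓❓❓❓❓❓❓❓❓
❓❓❓❓❓❓❓❓❓
❓❓⬜⬜🚪⬜⬜❓❓
❓❓⬛⬛⬜⬛⬛❓❓
❓❓⬛⬛🔴⬛⬛❓❓
❓❓⬜⬜⬜⬜⬜❓❓
❓❓⬜⬜⬜📦⬜❓❓
❓❓⬜⬜⬜⬜⬜❓❓
❓❓⬛⬛⬜⬛⬛❓❓

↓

❓❓❓❓❓❓❓❓❓
❓❓⬜⬜🚪⬜⬜❓❓
❓❓⬛⬛⬜⬛⬛❓❓
❓❓⬛⬛⬜⬛⬛❓❓
❓❓⬜⬜🔴⬜⬜❓❓
❓❓⬜⬜⬜📦⬜❓❓
❓❓⬜⬜⬜⬜⬜❓❓
❓❓⬛⬛⬜⬛⬛❓❓
❓❓⬛⬛⬜⬛⬛❓❓

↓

❓❓⬜⬜🚪⬜⬜❓❓
❓❓⬛⬛⬜⬛⬛❓❓
❓❓⬛⬛⬜⬛⬛❓❓
❓❓⬜⬜⬜⬜⬜❓❓
❓❓⬜⬜🔴📦⬜❓❓
❓❓⬜⬜⬜⬜⬜❓❓
❓❓⬛⬛⬜⬛⬛❓❓
❓❓⬛⬛⬜⬛⬛❓❓
❓❓⬛⬛⬜⬛⬛❓❓

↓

❓❓⬛⬛⬜⬛⬛❓❓
❓❓⬛⬛⬜⬛⬛❓❓
❓❓⬜⬜⬜⬜⬜❓❓
❓❓⬜⬜⬜📦⬜❓❓
❓❓⬜⬜🔴⬜⬜❓❓
❓❓⬛⬛⬜⬛⬛❓❓
❓❓⬛⬛⬜⬛⬛❓❓
❓❓⬛⬛⬜⬛⬛❓❓
❓❓⬛⬛⬜⬛⬛❓❓

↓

❓❓⬛⬛⬜⬛⬛❓❓
❓❓⬜⬜⬜⬜⬜❓❓
❓❓⬜⬜⬜📦⬜❓❓
❓❓⬜⬜⬜⬜⬜❓❓
❓❓⬛⬛🔴⬛⬛❓❓
❓❓⬛⬛⬜⬛⬛❓❓
❓❓⬛⬛⬜⬛⬛❓❓
❓❓⬛⬛⬜⬛⬛❓❓
❓❓⬛⬛⬜⬛⬛❓❓

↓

❓❓⬜⬜⬜⬜⬜❓❓
❓❓⬜⬜⬜📦⬜❓❓
❓❓⬜⬜⬜⬜⬜❓❓
❓❓⬛⬛⬜⬛⬛❓❓
❓❓⬛⬛🔴⬛⬛❓❓
❓❓⬛⬛⬜⬛⬛❓❓
❓❓⬛⬛⬜⬛⬛❓❓
❓❓⬛⬛⬜⬛⬛❓❓
❓❓⬛⬛⬜⬛⬛⬛⬛

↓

❓❓⬜⬜⬜📦⬜❓❓
❓❓⬜⬜⬜⬜⬜❓❓
❓❓⬛⬛⬜⬛⬛❓❓
❓❓⬛⬛⬜⬛⬛❓❓
❓❓⬛⬛🔴⬛⬛❓❓
❓❓⬛⬛⬜⬛⬛❓❓
❓❓⬛⬛⬜⬛⬛❓❓
❓❓⬛⬛⬜⬛⬛⬛⬛
❓❓⬛⬛⬜⬛⬛⬛⬛

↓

❓❓⬜⬜⬜⬜⬜❓❓
❓❓⬛⬛⬜⬛⬛❓❓
❓❓⬛⬛⬜⬛⬛❓❓
❓❓⬛⬛⬜⬛⬛❓❓
❓❓⬛⬛🔴⬛⬛❓❓
❓❓⬛⬛⬜⬛⬛❓❓
❓❓⬛⬛⬜⬛⬛⬛⬛
❓❓⬛⬛⬜⬛⬛⬛⬛
❓❓⬛⬛⬜⬜⬜⬜⬜

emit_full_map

⬜⬜🚪⬜⬜❓❓❓❓
⬛⬛⬜⬛⬛❓❓❓❓
⬛⬛⬜⬛⬛❓❓❓❓
⬜⬜⬜⬜⬜❓❓❓❓
⬜⬜⬜📦⬜❓❓❓❓
⬜⬜⬜⬜⬜❓❓❓❓
⬛⬛⬜⬛⬛❓❓❓❓
⬛⬛⬜⬛⬛❓❓❓❓
⬛⬛⬜⬛⬛❓❓❓❓
⬛⬛🔴⬛⬛❓❓❓❓
⬛⬛⬜⬛⬛❓❓❓❓
⬛⬛⬜⬛⬛⬛⬛⬛⬛
⬛⬛⬜⬛⬛⬛⬛⬛⬛
⬛⬛⬜⬜⬜⬜⬜⬜⬜
⬛⬛⬜⬛⬛⬛⬛⬛⬛
⬛⬛⬜⬜⬜⬜⬜⬜⬜

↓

❓❓⬛⬛⬜⬛⬛❓❓
❓❓⬛⬛⬜⬛⬛❓❓
❓❓⬛⬛⬜⬛⬛❓❓
❓❓⬛⬛⬜⬛⬛❓❓
❓❓⬛⬛🔴⬛⬛❓❓
❓❓⬛⬛⬜⬛⬛⬛⬛
❓❓⬛⬛⬜⬛⬛⬛⬛
❓❓⬛⬛⬜⬜⬜⬜⬜
❓❓⬛⬛⬜⬛⬛⬛⬛

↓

❓❓⬛⬛⬜⬛⬛❓❓
❓❓⬛⬛⬜⬛⬛❓❓
❓❓⬛⬛⬜⬛⬛❓❓
❓❓⬛⬛⬜⬛⬛❓❓
❓❓⬛⬛🔴⬛⬛⬛⬛
❓❓⬛⬛⬜⬛⬛⬛⬛
❓❓⬛⬛⬜⬜⬜⬜⬜
❓❓⬛⬛⬜⬛⬛⬛⬛
❓❓⬛⬛⬜⬜⬜⬜⬜

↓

❓❓⬛⬛⬜⬛⬛❓❓
❓❓⬛⬛⬜⬛⬛❓❓
❓❓⬛⬛⬜⬛⬛❓❓
❓❓⬛⬛⬜⬛⬛⬛⬛
❓❓⬛⬛🔴⬛⬛⬛⬛
❓❓⬛⬛⬜⬜⬜⬜⬜
❓❓⬛⬛⬜⬛⬛⬛⬛
❓❓⬛⬛⬜⬜⬜⬜⬜
❓❓❓❓❓❓❓❓❓

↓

❓❓⬛⬛⬜⬛⬛❓❓
❓❓⬛⬛⬜⬛⬛❓❓
❓❓⬛⬛⬜⬛⬛⬛⬛
❓❓⬛⬛⬜⬛⬛⬛⬛
❓❓⬛⬛🔴⬜⬜⬜⬜
❓❓⬛⬛⬜⬛⬛⬛⬛
❓❓⬛⬛⬜⬜⬜⬜⬜
❓❓❓❓❓❓❓❓❓
❓❓❓❓❓❓❓❓❓

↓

❓❓⬛⬛⬜⬛⬛❓❓
❓❓⬛⬛⬜⬛⬛⬛⬛
❓❓⬛⬛⬜⬛⬛⬛⬛
❓❓⬛⬛⬜⬜⬜⬜⬜
❓❓⬛⬛🔴⬛⬛⬛⬛
❓❓⬛⬛⬜⬜⬜⬜⬜
❓❓⬛⬛⬛⬛⬛❓❓
❓❓❓❓❓❓❓❓❓
❓❓❓❓❓❓❓❓❓

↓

❓❓⬛⬛⬜⬛⬛⬛⬛
❓❓⬛⬛⬜⬛⬛⬛⬛
❓❓⬛⬛⬜⬜⬜⬜⬜
❓❓⬛⬛⬜⬛⬛⬛⬛
❓❓⬛⬛🔴⬜⬜⬜⬜
❓❓⬛⬛⬛⬛⬛❓❓
❓❓⬛⬛⬛⬛⬛❓❓
❓❓❓❓❓❓❓❓❓
❓❓❓❓❓❓❓❓❓

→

❓⬛⬛⬜⬛⬛⬛⬛⬛
❓⬛⬛⬜⬛⬛⬛⬛⬛
❓⬛⬛⬜⬜⬜⬜⬜⬜
❓⬛⬛⬜⬛⬛⬛⬛⬛
❓⬛⬛⬜🔴⬜⬜⬜⬜
❓⬛⬛⬛⬛⬛⬛❓❓
❓⬛⬛⬛⬛⬛⬛❓❓
❓❓❓❓❓❓❓❓❓
❓❓❓❓❓❓❓❓❓

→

⬛⬛⬜⬛⬛⬛⬛⬛⬛
⬛⬛⬜⬛⬛⬛⬛⬛⬛
⬛⬛⬜⬜⬜⬜⬜⬜⬜
⬛⬛⬜⬛⬛⬛⬛⬛⬛
⬛⬛⬜⬜🔴⬜⬜⬜⬜
⬛⬛⬛⬛⬛⬛⬛❓❓
⬛⬛⬛⬛⬛⬛⬛❓❓
❓❓❓❓❓❓❓❓❓
❓❓❓❓❓❓❓❓❓

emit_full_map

⬜⬜🚪⬜⬜❓❓❓❓
⬛⬛⬜⬛⬛❓❓❓❓
⬛⬛⬜⬛⬛❓❓❓❓
⬜⬜⬜⬜⬜❓❓❓❓
⬜⬜⬜📦⬜❓❓❓❓
⬜⬜⬜⬜⬜❓❓❓❓
⬛⬛⬜⬛⬛❓❓❓❓
⬛⬛⬜⬛⬛❓❓❓❓
⬛⬛⬜⬛⬛❓❓❓❓
⬛⬛⬜⬛⬛❓❓❓❓
⬛⬛⬜⬛⬛❓❓❓❓
⬛⬛⬜⬛⬛⬛⬛⬛⬛
⬛⬛⬜⬛⬛⬛⬛⬛⬛
⬛⬛⬜⬜⬜⬜⬜⬜⬜
⬛⬛⬜⬛⬛⬛⬛⬛⬛
⬛⬛⬜⬜🔴⬜⬜⬜⬜
⬛⬛⬛⬛⬛⬛⬛❓❓
⬛⬛⬛⬛⬛⬛⬛❓❓

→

⬛⬜⬛⬛⬛⬛⬛⬛❓
⬛⬜⬛⬛⬛⬛⬛⬛❓
⬛⬜⬜⬜⬜⬜⬜⬜❓
⬛⬜⬛⬛⬛⬛⬛⬛❓
⬛⬜⬜⬜🔴⬜⬜⬜❓
⬛⬛⬛⬛⬛⬛⬛❓❓
⬛⬛⬛⬛⬛⬛⬛❓❓
❓❓❓❓❓❓❓❓❓
❓❓❓❓❓❓❓❓❓

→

⬜⬛⬛⬛⬛⬛⬛❓❓
⬜⬛⬛⬛⬛⬛⬛❓❓
⬜⬜⬜⬜⬜⬜⬜❓❓
⬜⬛⬛⬛⬛⬛⬛❓❓
⬜⬜⬜⬜🔴⬜⬜❓❓
⬛⬛⬛⬛⬛⬛⬛❓❓
⬛⬛⬛⬛⬛⬛⬛❓❓
❓❓❓❓❓❓❓❓❓
❓❓❓❓❓❓❓❓❓

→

⬛⬛⬛⬛⬛⬛❓❓❓
⬛⬛⬛⬛⬛⬛❓❓❓
⬜⬜⬜⬜⬜⬜⬜❓❓
⬛⬛⬛⬛⬛⬛⬛❓❓
⬜⬜⬜⬜🔴⬜⬜❓❓
⬛⬛⬛⬛⬛⬛⬛❓❓
⬛⬛⬛⬛⬛⬛⬛❓❓
❓❓❓❓❓❓❓❓❓
❓❓❓❓❓❓❓❓❓

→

⬛⬛⬛⬛⬛❓❓❓❓
⬛⬛⬛⬛⬛❓❓❓❓
⬜⬜⬜⬜⬜⬜⬜❓❓
⬛⬛⬛⬛⬛⬛⬜❓❓
⬜⬜⬜⬜🔴⬜⬜❓❓
⬛⬛⬛⬛⬛⬛⬜❓❓
⬛⬛⬛⬛⬛⬛⬜❓❓
❓❓❓❓❓❓❓❓❓
❓❓❓❓❓❓❓❓❓

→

⬛⬛⬛⬛❓❓❓❓❓
⬛⬛⬛⬛❓❓❓❓❓
⬜⬜⬜⬜⬜⬜⬜❓❓
⬛⬛⬛⬛⬛⬜⬜❓❓
⬜⬜⬜⬜🔴⬜⬜❓❓
⬛⬛⬛⬛⬛⬜⬜❓❓
⬛⬛⬛⬛⬛⬜⬜❓❓
❓❓❓❓❓❓❓❓❓
❓❓❓❓❓❓❓❓❓

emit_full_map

⬜⬜🚪⬜⬜❓❓❓❓❓❓❓
⬛⬛⬜⬛⬛❓❓❓❓❓❓❓
⬛⬛⬜⬛⬛❓❓❓❓❓❓❓
⬜⬜⬜⬜⬜❓❓❓❓❓❓❓
⬜⬜⬜📦⬜❓❓❓❓❓❓❓
⬜⬜⬜⬜⬜❓❓❓❓❓❓❓
⬛⬛⬜⬛⬛❓❓❓❓❓❓❓
⬛⬛⬜⬛⬛❓❓❓❓❓❓❓
⬛⬛⬜⬛⬛❓❓❓❓❓❓❓
⬛⬛⬜⬛⬛❓❓❓❓❓❓❓
⬛⬛⬜⬛⬛❓❓❓❓❓❓❓
⬛⬛⬜⬛⬛⬛⬛⬛⬛❓❓❓
⬛⬛⬜⬛⬛⬛⬛⬛⬛❓❓❓
⬛⬛⬜⬜⬜⬜⬜⬜⬜⬜⬜⬜
⬛⬛⬜⬛⬛⬛⬛⬛⬛⬛⬜⬜
⬛⬛⬜⬜⬜⬜⬜⬜⬜🔴⬜⬜
⬛⬛⬛⬛⬛⬛⬛⬛⬛⬛⬜⬜
⬛⬛⬛⬛⬛⬛⬛⬛⬛⬛⬜⬜
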